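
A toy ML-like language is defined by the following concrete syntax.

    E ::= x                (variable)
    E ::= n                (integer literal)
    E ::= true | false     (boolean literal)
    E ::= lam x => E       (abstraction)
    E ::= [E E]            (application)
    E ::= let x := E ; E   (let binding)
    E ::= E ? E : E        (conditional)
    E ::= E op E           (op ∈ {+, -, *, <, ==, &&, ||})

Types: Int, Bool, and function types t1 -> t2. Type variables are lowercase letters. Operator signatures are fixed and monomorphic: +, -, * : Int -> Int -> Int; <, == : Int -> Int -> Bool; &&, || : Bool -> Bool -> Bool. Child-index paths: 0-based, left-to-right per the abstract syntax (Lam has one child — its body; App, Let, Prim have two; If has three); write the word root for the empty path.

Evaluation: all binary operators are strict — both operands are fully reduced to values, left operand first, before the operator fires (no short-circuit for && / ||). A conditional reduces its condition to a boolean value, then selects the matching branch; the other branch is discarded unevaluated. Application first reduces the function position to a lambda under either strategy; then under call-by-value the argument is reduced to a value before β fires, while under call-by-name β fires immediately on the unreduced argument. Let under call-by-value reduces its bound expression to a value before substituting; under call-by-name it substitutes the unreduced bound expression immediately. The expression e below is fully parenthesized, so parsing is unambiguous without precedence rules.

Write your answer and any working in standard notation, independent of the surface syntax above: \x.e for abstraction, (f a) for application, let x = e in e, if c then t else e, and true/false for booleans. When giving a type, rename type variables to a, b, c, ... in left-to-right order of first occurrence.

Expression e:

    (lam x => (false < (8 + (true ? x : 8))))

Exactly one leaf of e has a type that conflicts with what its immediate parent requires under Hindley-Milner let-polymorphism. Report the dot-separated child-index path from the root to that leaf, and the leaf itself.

Answer: 0.0 : false

Working:
  unify Bool ~ Int
  FAIL: mismatch Bool ~ Int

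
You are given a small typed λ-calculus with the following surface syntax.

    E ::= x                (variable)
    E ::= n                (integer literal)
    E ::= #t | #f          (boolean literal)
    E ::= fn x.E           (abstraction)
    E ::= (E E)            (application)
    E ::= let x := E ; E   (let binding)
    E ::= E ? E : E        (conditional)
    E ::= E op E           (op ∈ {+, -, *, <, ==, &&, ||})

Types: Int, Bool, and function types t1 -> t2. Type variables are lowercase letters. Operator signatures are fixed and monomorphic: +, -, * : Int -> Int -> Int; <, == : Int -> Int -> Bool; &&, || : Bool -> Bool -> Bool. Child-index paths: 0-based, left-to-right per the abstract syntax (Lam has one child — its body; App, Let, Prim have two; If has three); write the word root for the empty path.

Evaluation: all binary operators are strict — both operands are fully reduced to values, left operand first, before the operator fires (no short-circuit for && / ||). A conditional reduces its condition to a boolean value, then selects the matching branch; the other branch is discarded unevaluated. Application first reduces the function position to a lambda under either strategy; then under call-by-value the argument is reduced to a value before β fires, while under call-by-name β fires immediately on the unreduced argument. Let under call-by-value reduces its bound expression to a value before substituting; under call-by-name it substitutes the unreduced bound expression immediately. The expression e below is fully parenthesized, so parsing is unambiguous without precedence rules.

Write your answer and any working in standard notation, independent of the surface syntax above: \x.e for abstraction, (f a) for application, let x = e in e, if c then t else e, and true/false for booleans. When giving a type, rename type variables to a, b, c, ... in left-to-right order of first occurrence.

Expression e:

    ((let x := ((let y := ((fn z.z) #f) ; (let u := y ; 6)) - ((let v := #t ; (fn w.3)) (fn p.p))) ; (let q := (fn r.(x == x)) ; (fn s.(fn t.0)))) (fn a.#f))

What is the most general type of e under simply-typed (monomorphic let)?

Answer: a -> Int

Working:
z : a
\z._ : a -> a
  unify a -> a ~ Bool -> b
  unify a ~ Bool
  unify Bool ~ b
_ _ : Bool
let y : Bool
y : Bool
let u : Bool
  unify Int ~ Int
let v : Bool
\w._ : c -> Int
p : d
\p._ : d -> d
  unify c -> Int ~ (d -> d) -> e
  unify c ~ d -> d
  unify Int ~ e
_ _ : Int
  unify Int ~ Int
let x : Int
x : Int
  unify Int ~ Int
x : Int
  unify Int ~ Int
\r._ : f -> Bool
let q : f -> Bool
\t._ : h -> Int
\s._ : g -> h -> Int
\a._ : i -> Bool
  unify g -> h -> Int ~ (i -> Bool) -> j
  unify g ~ i -> Bool
  unify h -> Int ~ j
_ _ : h -> Int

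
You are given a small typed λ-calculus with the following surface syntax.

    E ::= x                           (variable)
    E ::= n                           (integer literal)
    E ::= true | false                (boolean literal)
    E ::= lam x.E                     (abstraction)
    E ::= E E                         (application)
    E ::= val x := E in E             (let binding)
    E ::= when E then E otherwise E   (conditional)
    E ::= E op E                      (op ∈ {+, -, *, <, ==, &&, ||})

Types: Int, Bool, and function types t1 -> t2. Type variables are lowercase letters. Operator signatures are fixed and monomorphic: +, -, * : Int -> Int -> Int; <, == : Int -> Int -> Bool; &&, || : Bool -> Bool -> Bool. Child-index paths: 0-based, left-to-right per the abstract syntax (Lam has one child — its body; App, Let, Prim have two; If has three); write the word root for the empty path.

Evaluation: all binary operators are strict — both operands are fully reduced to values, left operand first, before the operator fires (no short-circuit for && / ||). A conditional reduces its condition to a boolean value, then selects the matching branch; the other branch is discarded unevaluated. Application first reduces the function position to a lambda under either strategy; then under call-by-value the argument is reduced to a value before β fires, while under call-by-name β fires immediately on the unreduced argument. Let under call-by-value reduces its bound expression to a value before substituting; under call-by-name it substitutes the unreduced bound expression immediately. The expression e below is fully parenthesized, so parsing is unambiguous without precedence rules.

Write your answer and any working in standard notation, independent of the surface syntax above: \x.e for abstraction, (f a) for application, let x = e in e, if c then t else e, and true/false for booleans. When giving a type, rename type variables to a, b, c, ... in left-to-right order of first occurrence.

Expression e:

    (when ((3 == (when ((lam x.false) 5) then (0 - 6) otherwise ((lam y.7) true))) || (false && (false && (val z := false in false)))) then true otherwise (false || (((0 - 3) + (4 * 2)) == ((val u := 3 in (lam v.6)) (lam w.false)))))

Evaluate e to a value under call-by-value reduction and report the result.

Trace:
step 0: (if ((3 == (if ((\x.false) 5) then (0 - 6) else ((\y.7) true))) || (false && (false && (let z = false in false)))) then true else (false || (((0 - 3) + (4 * 2)) == ((let u = 3 in (\v.6)) (\w.false)))))
step 1: [beta@0.0.1.0] (if ((3 == (if false then (0 - 6) else ((\y.7) true))) || (false && (false && (let z = false in false)))) then true else (false || (((0 - 3) + (4 * 2)) == ((let u = 3 in (\v.6)) (\w.false)))))
step 2: [if@0.0.1] (if ((3 == ((\y.7) true)) || (false && (false && (let z = false in false)))) then true else (false || (((0 - 3) + (4 * 2)) == ((let u = 3 in (\v.6)) (\w.false)))))
step 3: [beta@0.0.1] (if ((3 == 7) || (false && (false && (let z = false in false)))) then true else (false || (((0 - 3) + (4 * 2)) == ((let u = 3 in (\v.6)) (\w.false)))))
step 4: [delta@0.0] (if (false || (false && (false && (let z = false in false)))) then true else (false || (((0 - 3) + (4 * 2)) == ((let u = 3 in (\v.6)) (\w.false)))))
step 5: [let@0.1.1.1] (if (false || (false && (false && false))) then true else (false || (((0 - 3) + (4 * 2)) == ((let u = 3 in (\v.6)) (\w.false)))))
step 6: [delta@0.1.1] (if (false || (false && false)) then true else (false || (((0 - 3) + (4 * 2)) == ((let u = 3 in (\v.6)) (\w.false)))))
step 7: [delta@0.1] (if (false || false) then true else (false || (((0 - 3) + (4 * 2)) == ((let u = 3 in (\v.6)) (\w.false)))))
step 8: [delta@0] (if false then true else (false || (((0 - 3) + (4 * 2)) == ((let u = 3 in (\v.6)) (\w.false)))))
step 9: [if@root] (false || (((0 - 3) + (4 * 2)) == ((let u = 3 in (\v.6)) (\w.false))))
step 10: [delta@1.0.0] (false || ((-3 + (4 * 2)) == ((let u = 3 in (\v.6)) (\w.false))))
step 11: [delta@1.0.1] (false || ((-3 + 8) == ((let u = 3 in (\v.6)) (\w.false))))
step 12: [delta@1.0] (false || (5 == ((let u = 3 in (\v.6)) (\w.false))))
step 13: [let@1.1.0] (false || (5 == ((\v.6) (\w.false))))
step 14: [beta@1.1] (false || (5 == 6))
step 15: [delta@1] (false || false)
step 16: [delta@root] false

Answer: false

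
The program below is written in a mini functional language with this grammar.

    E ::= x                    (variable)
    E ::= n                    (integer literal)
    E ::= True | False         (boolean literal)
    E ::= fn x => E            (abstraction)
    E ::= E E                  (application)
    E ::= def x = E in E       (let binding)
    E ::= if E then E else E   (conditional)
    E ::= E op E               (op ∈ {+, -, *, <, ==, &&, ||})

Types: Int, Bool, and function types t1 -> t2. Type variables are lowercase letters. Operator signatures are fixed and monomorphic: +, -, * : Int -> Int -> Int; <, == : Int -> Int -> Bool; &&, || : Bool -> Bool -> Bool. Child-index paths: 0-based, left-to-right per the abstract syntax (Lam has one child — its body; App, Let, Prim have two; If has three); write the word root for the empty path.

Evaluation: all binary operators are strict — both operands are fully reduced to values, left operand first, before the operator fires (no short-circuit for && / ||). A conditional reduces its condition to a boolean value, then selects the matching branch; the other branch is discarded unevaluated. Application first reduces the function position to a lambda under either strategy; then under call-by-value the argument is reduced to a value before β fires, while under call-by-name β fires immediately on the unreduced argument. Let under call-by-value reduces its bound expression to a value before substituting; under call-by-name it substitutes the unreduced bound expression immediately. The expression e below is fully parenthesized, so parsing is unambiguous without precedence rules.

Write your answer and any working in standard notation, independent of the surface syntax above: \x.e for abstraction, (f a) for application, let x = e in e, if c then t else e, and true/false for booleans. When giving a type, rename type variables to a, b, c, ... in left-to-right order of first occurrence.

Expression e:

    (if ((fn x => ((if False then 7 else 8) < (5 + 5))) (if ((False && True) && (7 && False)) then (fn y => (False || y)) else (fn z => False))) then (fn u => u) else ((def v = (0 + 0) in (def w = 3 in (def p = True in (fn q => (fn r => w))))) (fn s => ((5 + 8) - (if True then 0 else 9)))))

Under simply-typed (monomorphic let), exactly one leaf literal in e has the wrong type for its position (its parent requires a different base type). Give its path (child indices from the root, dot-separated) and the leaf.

Trace:
  unify Bool ~ Bool
  unify Int ~ Int
  unify Int ~ Int
  unify Int ~ Int
  unify Int ~ Int
  unify Int ~ Int
\x._ : a -> Bool
  unify Bool ~ Bool
  unify Bool ~ Bool
  unify Bool ~ Bool
  unify Int ~ Bool
  FAIL: mismatch Int ~ Bool

Answer: 0.1.0.1.0 : 7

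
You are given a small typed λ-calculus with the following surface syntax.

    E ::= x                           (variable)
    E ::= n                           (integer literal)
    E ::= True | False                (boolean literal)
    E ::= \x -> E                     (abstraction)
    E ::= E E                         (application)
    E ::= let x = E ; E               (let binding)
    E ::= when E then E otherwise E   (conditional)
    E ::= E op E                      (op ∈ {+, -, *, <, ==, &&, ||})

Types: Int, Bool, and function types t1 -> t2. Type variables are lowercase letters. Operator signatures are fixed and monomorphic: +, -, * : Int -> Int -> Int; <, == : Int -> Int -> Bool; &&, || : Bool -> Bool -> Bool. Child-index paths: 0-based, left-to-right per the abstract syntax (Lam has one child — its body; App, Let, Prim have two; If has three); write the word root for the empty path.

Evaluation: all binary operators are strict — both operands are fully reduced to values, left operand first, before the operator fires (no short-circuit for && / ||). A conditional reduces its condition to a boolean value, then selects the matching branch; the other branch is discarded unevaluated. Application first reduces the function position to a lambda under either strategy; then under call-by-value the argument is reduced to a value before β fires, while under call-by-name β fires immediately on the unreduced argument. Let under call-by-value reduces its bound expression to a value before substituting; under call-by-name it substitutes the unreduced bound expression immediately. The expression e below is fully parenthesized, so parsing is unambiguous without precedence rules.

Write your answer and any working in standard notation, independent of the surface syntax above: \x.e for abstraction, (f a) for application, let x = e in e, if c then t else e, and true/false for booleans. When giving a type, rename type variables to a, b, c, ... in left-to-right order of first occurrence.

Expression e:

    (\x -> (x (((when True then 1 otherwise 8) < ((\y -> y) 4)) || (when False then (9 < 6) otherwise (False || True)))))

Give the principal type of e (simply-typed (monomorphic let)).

Working:
x : a
  unify Bool ~ Bool
  unify Int ~ Int
  unify Int ~ Int
y : b
\y._ : b -> b
  unify b -> b ~ Int -> c
  unify b ~ Int
  unify Int ~ c
_ _ : Int
  unify Int ~ Int
  unify Bool ~ Bool
  unify Bool ~ Bool
  unify Int ~ Int
  unify Int ~ Int
  unify Bool ~ Bool
  unify Bool ~ Bool
  unify Bool ~ Bool
  unify Bool ~ Bool
  unify a ~ Bool -> d
_ _ : d
\x._ : (Bool -> d) -> d

Answer: (Bool -> a) -> a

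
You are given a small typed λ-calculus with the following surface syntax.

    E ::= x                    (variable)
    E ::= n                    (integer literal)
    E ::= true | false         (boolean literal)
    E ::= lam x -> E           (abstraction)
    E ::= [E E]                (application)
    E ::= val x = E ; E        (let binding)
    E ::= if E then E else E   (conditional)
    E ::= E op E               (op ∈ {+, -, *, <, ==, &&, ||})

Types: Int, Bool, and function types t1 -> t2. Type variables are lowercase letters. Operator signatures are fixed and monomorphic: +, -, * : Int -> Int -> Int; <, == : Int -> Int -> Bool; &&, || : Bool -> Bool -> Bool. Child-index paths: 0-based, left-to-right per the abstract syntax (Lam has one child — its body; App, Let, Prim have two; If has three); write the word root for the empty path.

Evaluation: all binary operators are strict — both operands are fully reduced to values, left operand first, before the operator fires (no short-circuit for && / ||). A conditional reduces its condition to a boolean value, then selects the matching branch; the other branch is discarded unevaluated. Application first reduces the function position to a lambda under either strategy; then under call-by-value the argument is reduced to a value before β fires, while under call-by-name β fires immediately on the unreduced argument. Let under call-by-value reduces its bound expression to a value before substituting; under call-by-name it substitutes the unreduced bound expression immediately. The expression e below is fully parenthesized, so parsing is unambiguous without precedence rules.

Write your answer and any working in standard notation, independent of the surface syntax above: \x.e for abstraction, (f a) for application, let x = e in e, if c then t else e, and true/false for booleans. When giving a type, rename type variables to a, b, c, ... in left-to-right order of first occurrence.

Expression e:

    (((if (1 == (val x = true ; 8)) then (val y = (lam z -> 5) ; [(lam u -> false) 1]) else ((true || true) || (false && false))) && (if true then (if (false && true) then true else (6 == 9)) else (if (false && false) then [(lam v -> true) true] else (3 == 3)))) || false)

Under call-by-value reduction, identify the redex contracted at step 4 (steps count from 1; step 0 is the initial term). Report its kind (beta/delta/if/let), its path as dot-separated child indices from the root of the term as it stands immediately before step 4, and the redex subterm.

Working:
step 0: (((if (1 == (let x = true in 8)) then (let y = (\z.5) in ((\u.false) 1)) else ((true || true) || (false && false))) && (if true then (if (false && true) then true else (6 == 9)) else (if (false && false) then ((\v.true) true) else (3 == 3)))) || false)
step 1: [let@0.0.0.1] (((if (1 == 8) then (let y = (\z.5) in ((\u.false) 1)) else ((true || true) || (false && false))) && (if true then (if (false && true) then true else (6 == 9)) else (if (false && false) then ((\v.true) true) else (3 == 3)))) || false)
step 2: [delta@0.0.0] (((if false then (let y = (\z.5) in ((\u.false) 1)) else ((true || true) || (false && false))) && (if true then (if (false && true) then true else (6 == 9)) else (if (false && false) then ((\v.true) true) else (3 == 3)))) || false)
step 3: [if@0.0] ((((true || true) || (false && false)) && (if true then (if (false && true) then true else (6 == 9)) else (if (false && false) then ((\v.true) true) else (3 == 3)))) || false)
step 4: [delta@0.0.0] (((true || (false && false)) && (if true then (if (false && true) then true else (6 == 9)) else (if (false && false) then ((\v.true) true) else (3 == 3)))) || false)

Answer: delta at 0.0.0 : (true || true)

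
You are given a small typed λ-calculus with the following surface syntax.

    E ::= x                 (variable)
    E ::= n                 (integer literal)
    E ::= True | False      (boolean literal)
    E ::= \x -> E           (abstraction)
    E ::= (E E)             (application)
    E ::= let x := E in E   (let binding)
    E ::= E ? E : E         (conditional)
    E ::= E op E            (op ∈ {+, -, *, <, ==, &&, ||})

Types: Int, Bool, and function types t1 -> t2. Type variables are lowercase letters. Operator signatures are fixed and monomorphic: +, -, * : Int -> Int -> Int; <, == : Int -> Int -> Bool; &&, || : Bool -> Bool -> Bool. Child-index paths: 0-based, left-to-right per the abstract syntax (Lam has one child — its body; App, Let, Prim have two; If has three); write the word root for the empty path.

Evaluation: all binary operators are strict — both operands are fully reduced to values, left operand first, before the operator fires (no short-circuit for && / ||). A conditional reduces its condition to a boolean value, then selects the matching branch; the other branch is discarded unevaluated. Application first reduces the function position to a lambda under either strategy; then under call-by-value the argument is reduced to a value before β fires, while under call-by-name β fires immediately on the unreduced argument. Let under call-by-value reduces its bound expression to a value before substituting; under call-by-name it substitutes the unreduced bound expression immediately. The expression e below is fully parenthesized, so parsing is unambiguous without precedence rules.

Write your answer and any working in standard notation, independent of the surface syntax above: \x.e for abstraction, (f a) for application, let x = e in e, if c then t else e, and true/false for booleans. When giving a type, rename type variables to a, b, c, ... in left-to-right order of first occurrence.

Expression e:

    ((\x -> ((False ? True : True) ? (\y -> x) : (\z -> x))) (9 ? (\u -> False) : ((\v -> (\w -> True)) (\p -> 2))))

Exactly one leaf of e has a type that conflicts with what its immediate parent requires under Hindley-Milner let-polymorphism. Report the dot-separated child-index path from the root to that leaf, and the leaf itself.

Working:
  unify Bool ~ Bool
  unify Bool ~ Bool
  unify Bool ~ Bool
x : a
\y._ : b -> a
x : a
\z._ : c -> a
  unify b -> a ~ c -> a
  unify b ~ c
  unify a ~ a
\x._ : a -> c -> a
  unify Int ~ Bool
  FAIL: mismatch Int ~ Bool

Answer: 1.0 : 9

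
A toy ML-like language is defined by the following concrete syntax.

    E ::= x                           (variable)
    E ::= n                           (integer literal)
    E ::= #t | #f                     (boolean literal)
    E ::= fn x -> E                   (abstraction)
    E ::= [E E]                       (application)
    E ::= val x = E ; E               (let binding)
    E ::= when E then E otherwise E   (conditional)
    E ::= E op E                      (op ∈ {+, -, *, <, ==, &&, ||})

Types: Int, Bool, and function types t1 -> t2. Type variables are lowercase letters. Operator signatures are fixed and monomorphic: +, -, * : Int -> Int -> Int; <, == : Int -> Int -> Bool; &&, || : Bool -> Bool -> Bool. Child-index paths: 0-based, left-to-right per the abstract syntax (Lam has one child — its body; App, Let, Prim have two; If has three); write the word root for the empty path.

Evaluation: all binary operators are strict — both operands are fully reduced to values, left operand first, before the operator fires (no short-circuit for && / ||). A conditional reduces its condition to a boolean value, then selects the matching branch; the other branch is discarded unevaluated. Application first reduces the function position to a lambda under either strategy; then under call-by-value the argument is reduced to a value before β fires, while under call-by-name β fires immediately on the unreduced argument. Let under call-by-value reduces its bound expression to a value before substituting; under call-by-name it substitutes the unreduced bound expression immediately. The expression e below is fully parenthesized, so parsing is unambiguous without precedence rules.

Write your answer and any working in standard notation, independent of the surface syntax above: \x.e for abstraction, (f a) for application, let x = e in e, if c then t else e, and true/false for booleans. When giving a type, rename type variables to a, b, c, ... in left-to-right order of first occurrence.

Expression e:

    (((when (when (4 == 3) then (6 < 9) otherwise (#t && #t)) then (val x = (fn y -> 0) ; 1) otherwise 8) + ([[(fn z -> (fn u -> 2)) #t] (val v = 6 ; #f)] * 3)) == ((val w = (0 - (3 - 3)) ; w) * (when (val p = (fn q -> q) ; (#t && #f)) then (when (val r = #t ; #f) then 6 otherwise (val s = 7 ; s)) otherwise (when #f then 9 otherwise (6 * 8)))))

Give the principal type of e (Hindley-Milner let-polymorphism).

Working:
  unify Int ~ Int
  unify Int ~ Int
  unify Bool ~ Bool
  unify Int ~ Int
  unify Int ~ Int
  unify Bool ~ Bool
  unify Bool ~ Bool
  unify Bool ~ Bool
  unify Bool ~ Bool
\y._ : a -> Int
let x : forall. a -> Int
  unify Int ~ Int
  unify Int ~ Int
\u._ : c -> Int
\z._ : b -> c -> Int
  unify b -> c -> Int ~ Bool -> d
  unify b ~ Bool
  unify c -> Int ~ d
_ _ : c -> Int
let v : Int
  unify c -> Int ~ Bool -> e
  unify c ~ Bool
  unify Int ~ e
_ _ : Int
  unify Int ~ Int
  unify Int ~ Int
  unify Int ~ Int
  unify Int ~ Int
  unify Int ~ Int
  unify Int ~ Int
  unify Int ~ Int
  unify Int ~ Int
let w : Int
w : Int
  unify Int ~ Int
q : f
\q._ : f -> f
let p : forall. f -> f
  unify Bool ~ Bool
  unify Bool ~ Bool
  unify Bool ~ Bool
let r : Bool
  unify Bool ~ Bool
let s : Int
s : Int
  unify Int ~ Int
  unify Bool ~ Bool
  unify Int ~ Int
  unify Int ~ Int
  unify Int ~ Int
  unify Int ~ Int
  unify Int ~ Int
  unify Int ~ Int

Answer: Bool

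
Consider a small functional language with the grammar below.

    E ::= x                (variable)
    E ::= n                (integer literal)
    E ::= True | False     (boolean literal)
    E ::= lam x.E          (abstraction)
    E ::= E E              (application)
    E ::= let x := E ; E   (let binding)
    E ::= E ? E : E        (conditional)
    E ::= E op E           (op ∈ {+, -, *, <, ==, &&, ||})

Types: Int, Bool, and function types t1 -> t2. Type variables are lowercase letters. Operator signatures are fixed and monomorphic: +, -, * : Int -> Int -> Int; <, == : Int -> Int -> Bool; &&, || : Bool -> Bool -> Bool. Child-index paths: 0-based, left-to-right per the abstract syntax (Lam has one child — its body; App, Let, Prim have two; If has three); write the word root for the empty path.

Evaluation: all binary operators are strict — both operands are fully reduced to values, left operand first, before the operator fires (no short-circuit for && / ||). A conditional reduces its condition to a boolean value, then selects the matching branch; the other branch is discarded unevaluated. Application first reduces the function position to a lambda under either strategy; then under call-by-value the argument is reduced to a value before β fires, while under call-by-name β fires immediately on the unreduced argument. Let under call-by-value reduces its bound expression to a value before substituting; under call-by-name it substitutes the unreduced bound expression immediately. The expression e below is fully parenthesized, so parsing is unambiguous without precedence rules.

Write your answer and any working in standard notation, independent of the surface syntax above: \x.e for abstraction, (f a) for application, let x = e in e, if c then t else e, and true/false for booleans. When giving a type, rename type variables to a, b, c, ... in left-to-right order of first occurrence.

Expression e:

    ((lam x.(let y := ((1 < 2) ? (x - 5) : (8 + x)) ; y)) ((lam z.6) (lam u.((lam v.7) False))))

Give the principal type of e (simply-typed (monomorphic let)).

Trace:
  unify Int ~ Int
  unify Int ~ Int
  unify Bool ~ Bool
x : a
  unify a ~ Int
  unify Int ~ Int
  unify Int ~ Int
x : Int
  unify Int ~ Int
  unify Int ~ Int
let y : Int
y : Int
\x._ : Int -> Int
\z._ : b -> Int
\v._ : d -> Int
  unify d -> Int ~ Bool -> e
  unify d ~ Bool
  unify Int ~ e
_ _ : Int
\u._ : c -> Int
  unify b -> Int ~ (c -> Int) -> f
  unify b ~ c -> Int
  unify Int ~ f
_ _ : Int
  unify Int -> Int ~ Int -> g
  unify Int ~ Int
  unify Int ~ g
_ _ : Int

Answer: Int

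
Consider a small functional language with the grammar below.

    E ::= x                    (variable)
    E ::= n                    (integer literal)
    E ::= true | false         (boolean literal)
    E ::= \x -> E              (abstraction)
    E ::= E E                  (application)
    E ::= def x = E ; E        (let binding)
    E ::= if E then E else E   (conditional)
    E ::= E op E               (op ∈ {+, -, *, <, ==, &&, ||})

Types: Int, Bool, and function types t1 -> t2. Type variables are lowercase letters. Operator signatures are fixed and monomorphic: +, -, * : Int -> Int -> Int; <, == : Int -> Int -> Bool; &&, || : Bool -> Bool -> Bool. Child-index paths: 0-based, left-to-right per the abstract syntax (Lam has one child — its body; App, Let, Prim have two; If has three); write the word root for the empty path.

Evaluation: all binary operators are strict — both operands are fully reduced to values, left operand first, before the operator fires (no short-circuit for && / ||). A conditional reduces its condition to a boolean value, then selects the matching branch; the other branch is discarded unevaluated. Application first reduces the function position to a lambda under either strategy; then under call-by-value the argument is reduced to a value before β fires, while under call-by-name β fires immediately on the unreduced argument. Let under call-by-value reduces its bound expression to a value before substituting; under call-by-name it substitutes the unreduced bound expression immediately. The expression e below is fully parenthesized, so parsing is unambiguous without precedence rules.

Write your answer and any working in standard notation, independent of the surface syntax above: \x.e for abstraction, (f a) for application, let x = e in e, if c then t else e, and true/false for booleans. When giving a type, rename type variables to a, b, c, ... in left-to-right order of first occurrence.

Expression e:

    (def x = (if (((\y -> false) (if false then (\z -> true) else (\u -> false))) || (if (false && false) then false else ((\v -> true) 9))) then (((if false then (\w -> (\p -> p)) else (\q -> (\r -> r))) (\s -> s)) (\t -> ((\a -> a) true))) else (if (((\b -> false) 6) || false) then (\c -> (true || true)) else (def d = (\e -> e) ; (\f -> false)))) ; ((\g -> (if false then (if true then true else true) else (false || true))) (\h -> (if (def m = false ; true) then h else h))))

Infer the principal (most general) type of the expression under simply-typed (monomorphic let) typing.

Working:
\y._ : a -> Bool
  unify Bool ~ Bool
\z._ : b -> Bool
\u._ : c -> Bool
  unify b -> Bool ~ c -> Bool
  unify b ~ c
  unify Bool ~ Bool
  unify a -> Bool ~ (c -> Bool) -> d
  unify a ~ c -> Bool
  unify Bool ~ d
_ _ : Bool
  unify Bool ~ Bool
  unify Bool ~ Bool
  unify Bool ~ Bool
  unify Bool ~ Bool
\v._ : e -> Bool
  unify e -> Bool ~ Int -> f
  unify e ~ Int
  unify Bool ~ f
_ _ : Bool
  unify Bool ~ Bool
  unify Bool ~ Bool
  unify Bool ~ Bool
  unify Bool ~ Bool
p : h
\p._ : h -> h
\w._ : g -> h -> h
r : j
\r._ : j -> j
\q._ : i -> j -> j
  unify g -> h -> h ~ i -> j -> j
  unify g ~ i
  unify h -> h ~ j -> j
  unify h ~ j
  unify j ~ j
s : k
\s._ : k -> k
  unify i -> j -> j ~ (k -> k) -> l
  unify i ~ k -> k
  unify j -> j ~ l
_ _ : j -> j
a : n
\a._ : n -> n
  unify n -> n ~ Bool -> o
  unify n ~ Bool
  unify Bool ~ o
_ _ : Bool
\t._ : m -> Bool
  unify j -> j ~ (m -> Bool) -> p
  unify j ~ m -> Bool
  unify m -> Bool ~ p
_ _ : m -> Bool
\b._ : q -> Bool
  unify q -> Bool ~ Int -> r
  unify q ~ Int
  unify Bool ~ r
_ _ : Bool
  unify Bool ~ Bool
  unify Bool ~ Bool
  unify Bool ~ Bool
  unify Bool ~ Bool
  unify Bool ~ Bool
\c._ : s -> Bool
e : t
\e._ : t -> t
let d : t -> t
\f._ : u -> Bool
  unify s -> Bool ~ u -> Bool
  unify s ~ u
  unify Bool ~ Bool
  unify m -> Bool ~ u -> Bool
  unify m ~ u
  unify Bool ~ Bool
let x : u -> Bool
  unify Bool ~ Bool
  unify Bool ~ Bool
  unify Bool ~ Bool
  unify Bool ~ Bool
  unify Bool ~ Bool
  unify Bool ~ Bool
\g._ : v -> Bool
let m : Bool
  unify Bool ~ Bool
h : w
h : w
  unify w ~ w
\h._ : w -> w
  unify v -> Bool ~ (w -> w) -> x
  unify v ~ w -> w
  unify Bool ~ x
_ _ : Bool

Answer: Bool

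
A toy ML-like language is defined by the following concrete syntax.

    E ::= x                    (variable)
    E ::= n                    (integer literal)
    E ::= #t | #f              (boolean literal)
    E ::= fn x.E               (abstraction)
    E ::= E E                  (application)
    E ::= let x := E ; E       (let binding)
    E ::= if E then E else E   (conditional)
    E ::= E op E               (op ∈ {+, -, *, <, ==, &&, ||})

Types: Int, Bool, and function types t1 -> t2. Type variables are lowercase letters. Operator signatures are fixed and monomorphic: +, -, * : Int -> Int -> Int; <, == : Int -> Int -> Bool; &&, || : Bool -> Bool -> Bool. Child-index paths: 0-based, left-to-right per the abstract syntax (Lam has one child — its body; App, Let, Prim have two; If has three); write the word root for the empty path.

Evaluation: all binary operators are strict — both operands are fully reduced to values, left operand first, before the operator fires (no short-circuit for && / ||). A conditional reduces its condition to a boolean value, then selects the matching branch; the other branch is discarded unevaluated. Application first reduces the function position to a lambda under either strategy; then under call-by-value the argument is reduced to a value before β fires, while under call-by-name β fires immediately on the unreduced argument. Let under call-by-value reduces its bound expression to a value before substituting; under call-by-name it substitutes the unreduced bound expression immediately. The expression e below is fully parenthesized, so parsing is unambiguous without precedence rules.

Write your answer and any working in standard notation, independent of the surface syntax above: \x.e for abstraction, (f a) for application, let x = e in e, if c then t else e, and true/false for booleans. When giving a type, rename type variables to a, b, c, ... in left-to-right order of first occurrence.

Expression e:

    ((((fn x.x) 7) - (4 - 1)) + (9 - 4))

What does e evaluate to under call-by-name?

Trace:
step 0: ((((\x.x) 7) - (4 - 1)) + (9 - 4))
step 1: [beta@0.0] ((7 - (4 - 1)) + (9 - 4))
step 2: [delta@0.1] ((7 - 3) + (9 - 4))
step 3: [delta@0] (4 + (9 - 4))
step 4: [delta@1] (4 + 5)
step 5: [delta@root] 9

Answer: 9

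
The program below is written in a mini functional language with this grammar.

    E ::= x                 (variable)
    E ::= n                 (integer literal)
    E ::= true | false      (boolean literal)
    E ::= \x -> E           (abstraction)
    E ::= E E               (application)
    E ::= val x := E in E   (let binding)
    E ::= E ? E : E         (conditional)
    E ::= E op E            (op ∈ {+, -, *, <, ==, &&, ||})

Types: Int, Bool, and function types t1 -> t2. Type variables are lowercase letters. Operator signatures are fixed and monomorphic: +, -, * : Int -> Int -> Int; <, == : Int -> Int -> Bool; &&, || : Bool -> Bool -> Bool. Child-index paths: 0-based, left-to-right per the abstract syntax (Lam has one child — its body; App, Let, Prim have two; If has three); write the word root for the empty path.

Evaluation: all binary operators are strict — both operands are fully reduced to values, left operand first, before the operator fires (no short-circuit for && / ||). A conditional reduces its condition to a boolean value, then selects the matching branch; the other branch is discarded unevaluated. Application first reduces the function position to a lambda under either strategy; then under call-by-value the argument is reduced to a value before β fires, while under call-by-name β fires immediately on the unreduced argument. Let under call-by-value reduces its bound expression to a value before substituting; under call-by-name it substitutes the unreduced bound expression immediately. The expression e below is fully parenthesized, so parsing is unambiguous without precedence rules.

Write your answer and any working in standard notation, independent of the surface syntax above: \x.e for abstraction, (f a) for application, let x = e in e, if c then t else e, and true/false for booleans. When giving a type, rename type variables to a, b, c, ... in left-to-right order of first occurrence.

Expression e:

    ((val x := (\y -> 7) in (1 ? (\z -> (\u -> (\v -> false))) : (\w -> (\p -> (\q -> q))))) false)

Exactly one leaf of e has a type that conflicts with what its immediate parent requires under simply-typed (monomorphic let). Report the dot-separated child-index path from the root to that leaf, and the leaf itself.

Answer: 0.1.0 : 1

Working:
\y._ : a -> Int
let x : a -> Int
  unify Int ~ Bool
  FAIL: mismatch Int ~ Bool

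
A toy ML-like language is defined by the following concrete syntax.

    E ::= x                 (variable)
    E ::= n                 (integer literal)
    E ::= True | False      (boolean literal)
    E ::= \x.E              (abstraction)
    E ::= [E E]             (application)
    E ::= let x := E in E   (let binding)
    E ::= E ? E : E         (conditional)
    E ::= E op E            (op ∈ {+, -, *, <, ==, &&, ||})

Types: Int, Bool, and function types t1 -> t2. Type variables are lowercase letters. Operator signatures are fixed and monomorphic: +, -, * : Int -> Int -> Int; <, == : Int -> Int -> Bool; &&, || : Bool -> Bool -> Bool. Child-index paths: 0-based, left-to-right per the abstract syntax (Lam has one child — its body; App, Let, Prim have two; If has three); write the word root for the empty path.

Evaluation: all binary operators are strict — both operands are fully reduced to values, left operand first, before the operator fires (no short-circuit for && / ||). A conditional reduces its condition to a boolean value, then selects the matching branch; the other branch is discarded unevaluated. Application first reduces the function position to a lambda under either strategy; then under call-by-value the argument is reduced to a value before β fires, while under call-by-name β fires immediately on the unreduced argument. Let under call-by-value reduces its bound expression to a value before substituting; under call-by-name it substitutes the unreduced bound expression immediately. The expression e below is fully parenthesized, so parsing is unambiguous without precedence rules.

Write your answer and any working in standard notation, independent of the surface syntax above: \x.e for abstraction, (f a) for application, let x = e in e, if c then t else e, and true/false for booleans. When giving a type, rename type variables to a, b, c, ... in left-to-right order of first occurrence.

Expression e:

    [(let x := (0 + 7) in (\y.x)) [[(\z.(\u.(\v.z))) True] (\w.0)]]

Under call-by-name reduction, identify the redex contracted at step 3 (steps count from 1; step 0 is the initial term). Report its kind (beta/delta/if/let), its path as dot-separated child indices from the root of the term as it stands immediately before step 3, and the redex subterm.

Answer: delta at root : (0 + 7)

Derivation:
step 0: ((let x = (0 + 7) in (\y.x)) (((\z.(\u.(\v.z))) true) (\w.0)))
step 1: [let@0] ((\y.(0 + 7)) (((\z.(\u.(\v.z))) true) (\w.0)))
step 2: [beta@root] (0 + 7)
step 3: [delta@root] 7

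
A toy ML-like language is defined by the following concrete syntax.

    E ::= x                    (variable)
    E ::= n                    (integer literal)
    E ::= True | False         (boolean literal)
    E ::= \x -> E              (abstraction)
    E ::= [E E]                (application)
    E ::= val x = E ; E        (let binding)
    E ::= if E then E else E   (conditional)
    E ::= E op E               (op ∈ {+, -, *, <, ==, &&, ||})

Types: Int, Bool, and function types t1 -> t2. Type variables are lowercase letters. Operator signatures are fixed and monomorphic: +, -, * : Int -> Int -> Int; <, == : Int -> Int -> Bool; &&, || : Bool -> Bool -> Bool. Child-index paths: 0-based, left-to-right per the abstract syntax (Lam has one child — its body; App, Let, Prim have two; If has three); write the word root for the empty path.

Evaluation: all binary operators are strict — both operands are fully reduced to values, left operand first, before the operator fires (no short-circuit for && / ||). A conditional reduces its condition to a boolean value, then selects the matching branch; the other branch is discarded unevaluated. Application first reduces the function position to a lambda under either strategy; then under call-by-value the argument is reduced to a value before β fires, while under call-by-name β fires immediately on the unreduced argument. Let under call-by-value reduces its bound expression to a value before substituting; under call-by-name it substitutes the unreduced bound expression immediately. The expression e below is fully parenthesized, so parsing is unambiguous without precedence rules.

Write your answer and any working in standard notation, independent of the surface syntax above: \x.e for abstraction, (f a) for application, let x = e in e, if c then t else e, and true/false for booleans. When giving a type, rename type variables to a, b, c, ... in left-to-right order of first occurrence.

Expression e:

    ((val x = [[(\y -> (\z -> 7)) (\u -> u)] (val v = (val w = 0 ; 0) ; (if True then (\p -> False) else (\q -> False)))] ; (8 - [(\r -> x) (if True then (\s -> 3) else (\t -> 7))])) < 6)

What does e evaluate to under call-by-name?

Working:
step 0: ((let x = (((\y.(\z.7)) (\u.u)) (let v = (let w = 0 in 0) in (if true then (\p.false) else (\q.false)))) in (8 - ((\r.x) (if true then (\s.3) else (\t.7))))) < 6)
step 1: [let@0] ((8 - ((\r.(((\y.(\z.7)) (\u.u)) (let v = (let w = 0 in 0) in (if true then (\p.false) else (\q.false))))) (if true then (\s.3) else (\t.7)))) < 6)
step 2: [beta@0.1] ((8 - (((\y.(\z.7)) (\u.u)) (let v = (let w = 0 in 0) in (if true then (\p.false) else (\q.false))))) < 6)
step 3: [beta@0.1.0] ((8 - ((\z.7) (let v = (let w = 0 in 0) in (if true then (\p.false) else (\q.false))))) < 6)
step 4: [beta@0.1] ((8 - 7) < 6)
step 5: [delta@0] (1 < 6)
step 6: [delta@root] true

Answer: true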